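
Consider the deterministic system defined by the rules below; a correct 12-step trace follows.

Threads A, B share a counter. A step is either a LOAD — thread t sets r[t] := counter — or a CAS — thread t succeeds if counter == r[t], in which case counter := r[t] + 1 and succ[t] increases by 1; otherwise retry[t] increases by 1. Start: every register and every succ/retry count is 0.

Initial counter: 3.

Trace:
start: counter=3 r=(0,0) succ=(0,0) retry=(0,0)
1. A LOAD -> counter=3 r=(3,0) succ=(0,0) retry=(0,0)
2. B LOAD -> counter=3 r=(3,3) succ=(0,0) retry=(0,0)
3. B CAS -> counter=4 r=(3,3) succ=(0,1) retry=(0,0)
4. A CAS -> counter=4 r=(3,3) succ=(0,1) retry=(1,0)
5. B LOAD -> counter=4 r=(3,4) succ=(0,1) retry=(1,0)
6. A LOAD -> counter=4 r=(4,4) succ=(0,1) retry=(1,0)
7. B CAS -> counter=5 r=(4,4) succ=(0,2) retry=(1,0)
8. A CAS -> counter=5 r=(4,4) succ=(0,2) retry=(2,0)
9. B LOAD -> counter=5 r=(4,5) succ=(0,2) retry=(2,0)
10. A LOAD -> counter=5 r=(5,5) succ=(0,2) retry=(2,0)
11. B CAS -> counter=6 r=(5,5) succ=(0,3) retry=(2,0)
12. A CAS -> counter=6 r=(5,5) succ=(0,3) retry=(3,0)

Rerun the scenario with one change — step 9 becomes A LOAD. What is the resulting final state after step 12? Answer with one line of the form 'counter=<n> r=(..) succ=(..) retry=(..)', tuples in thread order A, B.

counter=6 r=(5,4) succ=(1,2) retry=(2,1)

(re-executing from step 9 with the substitution; state before step 9: counter=5 r=(4,4) succ=(0,2) retry=(2,0))
9. A LOAD -> counter=5 r=(5,4) succ=(0,2) retry=(2,0)
10. A LOAD -> counter=5 r=(5,4) succ=(0,2) retry=(2,0)
11. B CAS -> counter=5 r=(5,4) succ=(0,2) retry=(2,1)
12. A CAS -> counter=6 r=(5,4) succ=(1,2) retry=(2,1)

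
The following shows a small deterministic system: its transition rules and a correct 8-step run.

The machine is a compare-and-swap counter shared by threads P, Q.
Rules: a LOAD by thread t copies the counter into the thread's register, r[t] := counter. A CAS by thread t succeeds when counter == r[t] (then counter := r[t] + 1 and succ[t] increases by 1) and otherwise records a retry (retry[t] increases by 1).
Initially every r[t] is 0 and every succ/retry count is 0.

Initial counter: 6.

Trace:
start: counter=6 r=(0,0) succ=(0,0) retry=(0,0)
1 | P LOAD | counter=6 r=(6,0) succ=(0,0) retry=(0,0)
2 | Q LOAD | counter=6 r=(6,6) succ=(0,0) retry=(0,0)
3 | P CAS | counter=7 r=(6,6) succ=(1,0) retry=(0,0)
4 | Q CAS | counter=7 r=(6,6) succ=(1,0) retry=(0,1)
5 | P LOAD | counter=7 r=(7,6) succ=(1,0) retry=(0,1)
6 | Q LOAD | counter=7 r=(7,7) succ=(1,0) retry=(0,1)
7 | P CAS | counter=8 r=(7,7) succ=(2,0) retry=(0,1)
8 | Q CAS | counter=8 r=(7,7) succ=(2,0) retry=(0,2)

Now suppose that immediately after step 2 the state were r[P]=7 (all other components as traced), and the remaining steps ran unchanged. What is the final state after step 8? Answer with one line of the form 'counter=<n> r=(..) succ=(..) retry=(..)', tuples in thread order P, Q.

state after step 2 := counter=6 r=(7,6) succ=(0,0) retry=(0,0)
3 | P CAS | counter=6 r=(7,6) succ=(0,0) retry=(1,0)
4 | Q CAS | counter=7 r=(7,6) succ=(0,1) retry=(1,0)
5 | P LOAD | counter=7 r=(7,6) succ=(0,1) retry=(1,0)
6 | Q LOAD | counter=7 r=(7,7) succ=(0,1) retry=(1,0)
7 | P CAS | counter=8 r=(7,7) succ=(1,1) retry=(1,0)
8 | Q CAS | counter=8 r=(7,7) succ=(1,1) retry=(1,1)

counter=8 r=(7,7) succ=(1,1) retry=(1,1)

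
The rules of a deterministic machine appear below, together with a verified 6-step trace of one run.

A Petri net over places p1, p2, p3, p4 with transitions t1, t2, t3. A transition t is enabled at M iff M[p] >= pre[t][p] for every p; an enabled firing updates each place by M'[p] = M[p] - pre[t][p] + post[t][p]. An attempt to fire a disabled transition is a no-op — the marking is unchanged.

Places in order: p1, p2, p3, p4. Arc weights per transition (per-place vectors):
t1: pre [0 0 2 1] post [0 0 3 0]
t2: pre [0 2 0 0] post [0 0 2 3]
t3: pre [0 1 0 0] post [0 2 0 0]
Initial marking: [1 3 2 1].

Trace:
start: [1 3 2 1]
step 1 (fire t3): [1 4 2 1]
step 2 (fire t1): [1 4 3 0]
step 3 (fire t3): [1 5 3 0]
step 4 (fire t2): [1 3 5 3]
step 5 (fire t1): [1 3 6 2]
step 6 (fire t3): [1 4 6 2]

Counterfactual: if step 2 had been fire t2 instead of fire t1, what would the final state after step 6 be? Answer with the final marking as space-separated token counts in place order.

1 2 7 6

(re-executing from step 2 with the substitution; state before step 2: [1 4 2 1])
step 2 (fire t2): [1 2 4 4]
step 3 (fire t3): [1 3 4 4]
step 4 (fire t2): [1 1 6 7]
step 5 (fire t1): [1 1 7 6]
step 6 (fire t3): [1 2 7 6]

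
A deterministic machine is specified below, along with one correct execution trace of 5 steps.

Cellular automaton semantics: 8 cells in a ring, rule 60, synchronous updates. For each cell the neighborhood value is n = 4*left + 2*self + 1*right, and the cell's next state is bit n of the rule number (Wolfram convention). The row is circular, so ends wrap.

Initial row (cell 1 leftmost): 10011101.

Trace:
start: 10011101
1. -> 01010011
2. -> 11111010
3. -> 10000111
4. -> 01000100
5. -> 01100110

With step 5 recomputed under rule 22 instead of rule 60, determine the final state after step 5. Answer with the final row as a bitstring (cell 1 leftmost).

11101110

(re-executing step 5 under rule 22; state before step 5: 01000100)
5. -> 11101110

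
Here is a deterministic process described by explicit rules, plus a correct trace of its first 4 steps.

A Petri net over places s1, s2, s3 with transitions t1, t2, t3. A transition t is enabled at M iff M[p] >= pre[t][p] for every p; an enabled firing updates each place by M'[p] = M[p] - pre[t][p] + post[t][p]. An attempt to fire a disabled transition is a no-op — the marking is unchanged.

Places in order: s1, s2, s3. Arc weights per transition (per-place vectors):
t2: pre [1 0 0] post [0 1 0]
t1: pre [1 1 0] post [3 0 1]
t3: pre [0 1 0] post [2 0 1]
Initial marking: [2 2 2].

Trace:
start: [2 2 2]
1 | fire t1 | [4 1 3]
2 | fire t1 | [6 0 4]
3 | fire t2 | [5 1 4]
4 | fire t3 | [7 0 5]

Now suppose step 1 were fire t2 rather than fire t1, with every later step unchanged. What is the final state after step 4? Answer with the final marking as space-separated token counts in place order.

4 2 4

(re-executing from step 1 with the substitution; state before step 1: [2 2 2])
1 | fire t2 | [1 3 2]
2 | fire t1 | [3 2 3]
3 | fire t2 | [2 3 3]
4 | fire t3 | [4 2 4]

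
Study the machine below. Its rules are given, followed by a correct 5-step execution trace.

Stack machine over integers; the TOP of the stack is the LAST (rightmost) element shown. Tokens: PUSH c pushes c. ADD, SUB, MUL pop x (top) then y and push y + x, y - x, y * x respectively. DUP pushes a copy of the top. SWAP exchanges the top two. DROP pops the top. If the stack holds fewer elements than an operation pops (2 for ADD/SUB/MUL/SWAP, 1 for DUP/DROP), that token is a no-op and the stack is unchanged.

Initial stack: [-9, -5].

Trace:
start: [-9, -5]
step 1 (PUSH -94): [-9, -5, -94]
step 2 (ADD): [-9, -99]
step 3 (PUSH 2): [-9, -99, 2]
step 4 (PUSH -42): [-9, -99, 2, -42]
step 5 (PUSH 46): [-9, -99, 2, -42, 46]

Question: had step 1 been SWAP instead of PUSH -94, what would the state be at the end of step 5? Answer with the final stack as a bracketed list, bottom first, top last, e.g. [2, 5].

(re-executing from step 1 with the substitution; state before step 1: [-9, -5])
step 1 (SWAP): [-5, -9]
step 2 (ADD): [-14]
step 3 (PUSH 2): [-14, 2]
step 4 (PUSH -42): [-14, 2, -42]
step 5 (PUSH 46): [-14, 2, -42, 46]

[-14, 2, -42, 46]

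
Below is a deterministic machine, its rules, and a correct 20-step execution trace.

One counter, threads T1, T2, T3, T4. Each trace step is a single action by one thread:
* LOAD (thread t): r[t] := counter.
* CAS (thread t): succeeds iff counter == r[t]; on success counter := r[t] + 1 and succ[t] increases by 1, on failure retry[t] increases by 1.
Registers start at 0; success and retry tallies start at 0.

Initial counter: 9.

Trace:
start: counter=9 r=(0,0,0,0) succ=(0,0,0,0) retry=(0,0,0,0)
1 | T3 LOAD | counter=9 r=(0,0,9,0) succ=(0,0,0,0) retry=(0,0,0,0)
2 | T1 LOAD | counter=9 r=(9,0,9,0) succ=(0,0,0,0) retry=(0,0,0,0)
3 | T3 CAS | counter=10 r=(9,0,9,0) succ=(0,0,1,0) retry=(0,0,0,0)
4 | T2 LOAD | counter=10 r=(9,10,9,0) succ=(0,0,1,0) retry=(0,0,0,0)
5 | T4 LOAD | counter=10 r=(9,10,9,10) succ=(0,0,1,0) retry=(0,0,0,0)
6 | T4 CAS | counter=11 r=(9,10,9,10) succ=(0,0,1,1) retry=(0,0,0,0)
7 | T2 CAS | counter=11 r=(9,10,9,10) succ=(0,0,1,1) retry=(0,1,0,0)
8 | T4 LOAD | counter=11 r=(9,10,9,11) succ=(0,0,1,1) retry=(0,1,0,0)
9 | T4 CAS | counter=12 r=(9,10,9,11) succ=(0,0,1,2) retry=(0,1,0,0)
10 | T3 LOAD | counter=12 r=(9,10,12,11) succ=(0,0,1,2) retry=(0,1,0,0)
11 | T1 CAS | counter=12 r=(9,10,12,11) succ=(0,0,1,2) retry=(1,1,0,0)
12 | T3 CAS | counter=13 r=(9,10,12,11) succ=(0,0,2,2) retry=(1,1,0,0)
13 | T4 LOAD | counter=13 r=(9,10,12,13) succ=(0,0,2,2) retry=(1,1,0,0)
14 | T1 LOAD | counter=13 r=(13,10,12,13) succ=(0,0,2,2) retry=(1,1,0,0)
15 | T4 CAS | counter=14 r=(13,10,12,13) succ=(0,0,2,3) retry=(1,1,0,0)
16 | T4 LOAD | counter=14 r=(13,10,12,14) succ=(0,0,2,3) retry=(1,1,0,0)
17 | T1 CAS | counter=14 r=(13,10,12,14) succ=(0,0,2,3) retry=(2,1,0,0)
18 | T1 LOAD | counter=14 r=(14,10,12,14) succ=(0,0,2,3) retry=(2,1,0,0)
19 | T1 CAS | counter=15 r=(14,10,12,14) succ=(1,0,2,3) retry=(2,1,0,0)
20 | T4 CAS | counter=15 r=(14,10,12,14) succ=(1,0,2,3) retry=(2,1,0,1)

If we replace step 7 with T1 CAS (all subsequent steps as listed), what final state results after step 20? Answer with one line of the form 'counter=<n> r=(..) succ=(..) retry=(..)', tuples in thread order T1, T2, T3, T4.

counter=15 r=(14,10,12,14) succ=(1,0,2,3) retry=(3,0,0,1)

(re-executing from step 7 with the substitution; state before step 7: counter=11 r=(9,10,9,10) succ=(0,0,1,1) retry=(0,0,0,0))
7 | T1 CAS | counter=11 r=(9,10,9,10) succ=(0,0,1,1) retry=(1,0,0,0)
8 | T4 LOAD | counter=11 r=(9,10,9,11) succ=(0,0,1,1) retry=(1,0,0,0)
9 | T4 CAS | counter=12 r=(9,10,9,11) succ=(0,0,1,2) retry=(1,0,0,0)
10 | T3 LOAD | counter=12 r=(9,10,12,11) succ=(0,0,1,2) retry=(1,0,0,0)
11 | T1 CAS | counter=12 r=(9,10,12,11) succ=(0,0,1,2) retry=(2,0,0,0)
12 | T3 CAS | counter=13 r=(9,10,12,11) succ=(0,0,2,2) retry=(2,0,0,0)
13 | T4 LOAD | counter=13 r=(9,10,12,13) succ=(0,0,2,2) retry=(2,0,0,0)
14 | T1 LOAD | counter=13 r=(13,10,12,13) succ=(0,0,2,2) retry=(2,0,0,0)
15 | T4 CAS | counter=14 r=(13,10,12,13) succ=(0,0,2,3) retry=(2,0,0,0)
16 | T4 LOAD | counter=14 r=(13,10,12,14) succ=(0,0,2,3) retry=(2,0,0,0)
17 | T1 CAS | counter=14 r=(13,10,12,14) succ=(0,0,2,3) retry=(3,0,0,0)
18 | T1 LOAD | counter=14 r=(14,10,12,14) succ=(0,0,2,3) retry=(3,0,0,0)
19 | T1 CAS | counter=15 r=(14,10,12,14) succ=(1,0,2,3) retry=(3,0,0,0)
20 | T4 CAS | counter=15 r=(14,10,12,14) succ=(1,0,2,3) retry=(3,0,0,1)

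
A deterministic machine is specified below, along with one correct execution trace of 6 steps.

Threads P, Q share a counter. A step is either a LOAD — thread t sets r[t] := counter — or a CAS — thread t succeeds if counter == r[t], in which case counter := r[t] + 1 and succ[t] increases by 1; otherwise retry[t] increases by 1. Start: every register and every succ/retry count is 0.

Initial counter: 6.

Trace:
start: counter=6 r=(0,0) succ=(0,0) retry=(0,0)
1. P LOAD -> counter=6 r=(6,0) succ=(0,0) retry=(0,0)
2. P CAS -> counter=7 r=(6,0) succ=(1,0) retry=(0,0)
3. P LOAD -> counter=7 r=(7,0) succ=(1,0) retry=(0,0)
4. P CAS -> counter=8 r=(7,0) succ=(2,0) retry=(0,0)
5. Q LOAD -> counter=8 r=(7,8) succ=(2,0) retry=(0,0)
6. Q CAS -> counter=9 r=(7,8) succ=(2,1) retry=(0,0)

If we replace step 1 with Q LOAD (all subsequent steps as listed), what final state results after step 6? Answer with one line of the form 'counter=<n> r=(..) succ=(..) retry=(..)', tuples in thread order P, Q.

counter=8 r=(6,7) succ=(1,1) retry=(1,0)

(re-executing from step 1 with the substitution; state before step 1: counter=6 r=(0,0) succ=(0,0) retry=(0,0))
1. Q LOAD -> counter=6 r=(0,6) succ=(0,0) retry=(0,0)
2. P CAS -> counter=6 r=(0,6) succ=(0,0) retry=(1,0)
3. P LOAD -> counter=6 r=(6,6) succ=(0,0) retry=(1,0)
4. P CAS -> counter=7 r=(6,6) succ=(1,0) retry=(1,0)
5. Q LOAD -> counter=7 r=(6,7) succ=(1,0) retry=(1,0)
6. Q CAS -> counter=8 r=(6,7) succ=(1,1) retry=(1,0)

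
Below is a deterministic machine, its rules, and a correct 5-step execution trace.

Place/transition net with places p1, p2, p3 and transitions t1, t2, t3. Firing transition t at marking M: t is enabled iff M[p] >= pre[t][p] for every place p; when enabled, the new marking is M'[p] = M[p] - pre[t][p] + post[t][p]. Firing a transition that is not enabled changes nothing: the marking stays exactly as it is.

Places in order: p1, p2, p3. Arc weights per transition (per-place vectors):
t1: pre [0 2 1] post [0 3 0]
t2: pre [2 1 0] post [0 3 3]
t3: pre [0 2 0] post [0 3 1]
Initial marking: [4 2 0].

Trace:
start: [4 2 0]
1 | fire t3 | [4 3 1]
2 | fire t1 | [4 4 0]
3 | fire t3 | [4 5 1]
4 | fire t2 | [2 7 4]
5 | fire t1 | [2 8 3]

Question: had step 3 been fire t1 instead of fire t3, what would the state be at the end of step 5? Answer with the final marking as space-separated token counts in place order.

2 7 2

(re-executing from step 3 with the substitution; state before step 3: [4 4 0])
3 | fire t1 | [4 4 0]
4 | fire t2 | [2 6 3]
5 | fire t1 | [2 7 2]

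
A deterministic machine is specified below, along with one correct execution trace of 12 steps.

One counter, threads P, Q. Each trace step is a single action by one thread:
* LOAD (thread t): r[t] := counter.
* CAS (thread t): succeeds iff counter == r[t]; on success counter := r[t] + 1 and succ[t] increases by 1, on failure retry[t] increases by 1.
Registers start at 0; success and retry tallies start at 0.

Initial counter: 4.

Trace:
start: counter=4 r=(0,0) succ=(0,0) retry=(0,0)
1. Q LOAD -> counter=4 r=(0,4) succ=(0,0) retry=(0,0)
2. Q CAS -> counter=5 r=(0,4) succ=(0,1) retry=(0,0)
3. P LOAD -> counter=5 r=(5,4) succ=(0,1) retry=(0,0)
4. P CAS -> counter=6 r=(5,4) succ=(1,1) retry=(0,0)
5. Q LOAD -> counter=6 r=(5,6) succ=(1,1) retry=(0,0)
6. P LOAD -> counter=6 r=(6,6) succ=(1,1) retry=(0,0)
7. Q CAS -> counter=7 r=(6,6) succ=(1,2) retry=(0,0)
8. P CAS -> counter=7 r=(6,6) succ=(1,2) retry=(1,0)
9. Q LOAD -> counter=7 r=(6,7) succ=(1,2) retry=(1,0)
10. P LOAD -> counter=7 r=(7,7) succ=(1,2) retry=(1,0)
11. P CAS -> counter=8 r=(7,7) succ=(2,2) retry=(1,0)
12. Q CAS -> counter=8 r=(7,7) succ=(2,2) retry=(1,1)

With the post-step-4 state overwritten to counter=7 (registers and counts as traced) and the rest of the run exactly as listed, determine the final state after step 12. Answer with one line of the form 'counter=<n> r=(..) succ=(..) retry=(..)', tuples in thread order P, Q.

state after step 4 := counter=7 r=(5,4) succ=(1,1) retry=(0,0)
5. Q LOAD -> counter=7 r=(5,7) succ=(1,1) retry=(0,0)
6. P LOAD -> counter=7 r=(7,7) succ=(1,1) retry=(0,0)
7. Q CAS -> counter=8 r=(7,7) succ=(1,2) retry=(0,0)
8. P CAS -> counter=8 r=(7,7) succ=(1,2) retry=(1,0)
9. Q LOAD -> counter=8 r=(7,8) succ=(1,2) retry=(1,0)
10. P LOAD -> counter=8 r=(8,8) succ=(1,2) retry=(1,0)
11. P CAS -> counter=9 r=(8,8) succ=(2,2) retry=(1,0)
12. Q CAS -> counter=9 r=(8,8) succ=(2,2) retry=(1,1)

counter=9 r=(8,8) succ=(2,2) retry=(1,1)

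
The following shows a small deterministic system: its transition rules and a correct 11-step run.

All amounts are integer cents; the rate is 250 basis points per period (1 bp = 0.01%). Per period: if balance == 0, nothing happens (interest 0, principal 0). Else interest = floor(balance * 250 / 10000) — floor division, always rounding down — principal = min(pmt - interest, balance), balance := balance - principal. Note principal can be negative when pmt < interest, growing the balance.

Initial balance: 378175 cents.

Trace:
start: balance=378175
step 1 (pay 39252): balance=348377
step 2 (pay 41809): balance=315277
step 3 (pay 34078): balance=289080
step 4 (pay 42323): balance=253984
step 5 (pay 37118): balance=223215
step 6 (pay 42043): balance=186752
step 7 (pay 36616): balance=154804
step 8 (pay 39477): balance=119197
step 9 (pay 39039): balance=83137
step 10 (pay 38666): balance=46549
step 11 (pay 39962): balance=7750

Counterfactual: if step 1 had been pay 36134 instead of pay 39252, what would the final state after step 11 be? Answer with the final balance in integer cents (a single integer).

(re-executing from step 1 with the substitution; state before step 1: balance=378175)
step 1 (pay 36134): balance=351495
step 2 (pay 41809): balance=318473
step 3 (pay 34078): balance=292356
step 4 (pay 42323): balance=257341
step 5 (pay 37118): balance=226656
step 6 (pay 42043): balance=190279
step 7 (pay 36616): balance=158419
step 8 (pay 39477): balance=122902
step 9 (pay 39039): balance=86935
step 10 (pay 38666): balance=50442
step 11 (pay 39962): balance=11741

11741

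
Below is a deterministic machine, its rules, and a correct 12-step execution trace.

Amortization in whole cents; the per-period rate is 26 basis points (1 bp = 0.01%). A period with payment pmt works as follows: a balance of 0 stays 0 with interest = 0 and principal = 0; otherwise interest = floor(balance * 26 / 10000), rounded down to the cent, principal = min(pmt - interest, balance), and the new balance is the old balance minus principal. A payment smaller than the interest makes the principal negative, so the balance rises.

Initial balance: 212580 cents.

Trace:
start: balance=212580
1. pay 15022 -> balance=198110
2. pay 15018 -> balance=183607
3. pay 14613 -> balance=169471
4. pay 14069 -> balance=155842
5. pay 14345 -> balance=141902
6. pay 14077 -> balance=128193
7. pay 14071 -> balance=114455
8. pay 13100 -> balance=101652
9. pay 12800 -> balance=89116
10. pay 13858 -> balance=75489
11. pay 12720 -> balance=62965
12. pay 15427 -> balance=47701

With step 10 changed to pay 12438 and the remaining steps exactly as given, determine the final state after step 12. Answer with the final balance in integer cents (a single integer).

(re-executing from step 10 with the substitution; state before step 10: balance=89116)
10. pay 12438 -> balance=76909
11. pay 12720 -> balance=64388
12. pay 15427 -> balance=49128

49128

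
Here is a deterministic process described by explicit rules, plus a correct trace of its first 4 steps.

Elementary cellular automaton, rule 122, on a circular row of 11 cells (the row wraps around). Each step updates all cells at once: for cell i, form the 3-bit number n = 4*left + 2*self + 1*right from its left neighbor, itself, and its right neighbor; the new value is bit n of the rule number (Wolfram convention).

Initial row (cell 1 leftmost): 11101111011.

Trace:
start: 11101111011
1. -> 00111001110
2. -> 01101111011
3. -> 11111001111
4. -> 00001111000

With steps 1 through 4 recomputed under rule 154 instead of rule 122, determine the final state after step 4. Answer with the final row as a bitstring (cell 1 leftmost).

11110111110

(re-executing steps 1..4 under rule 154; state before step 1: 11101111011)
1. -> 11001110011
2. -> 10111101111
3. -> 00111001111
4. -> 11110111110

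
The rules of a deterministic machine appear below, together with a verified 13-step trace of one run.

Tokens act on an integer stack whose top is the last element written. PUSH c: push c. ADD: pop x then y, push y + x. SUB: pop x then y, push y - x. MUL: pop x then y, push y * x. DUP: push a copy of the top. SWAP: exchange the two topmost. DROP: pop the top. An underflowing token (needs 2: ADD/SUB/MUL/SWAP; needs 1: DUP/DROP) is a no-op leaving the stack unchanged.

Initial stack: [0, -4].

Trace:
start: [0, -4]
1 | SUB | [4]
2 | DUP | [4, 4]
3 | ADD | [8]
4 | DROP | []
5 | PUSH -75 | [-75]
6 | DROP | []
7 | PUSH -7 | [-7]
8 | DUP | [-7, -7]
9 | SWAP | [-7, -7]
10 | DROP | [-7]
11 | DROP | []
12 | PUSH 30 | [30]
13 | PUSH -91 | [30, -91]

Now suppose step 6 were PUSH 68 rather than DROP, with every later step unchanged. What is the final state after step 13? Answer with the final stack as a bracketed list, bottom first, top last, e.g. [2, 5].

[-75, 68, 30, -91]

(re-executing from step 6 with the substitution; state before step 6: [-75])
6 | PUSH 68 | [-75, 68]
7 | PUSH -7 | [-75, 68, -7]
8 | DUP | [-75, 68, -7, -7]
9 | SWAP | [-75, 68, -7, -7]
10 | DROP | [-75, 68, -7]
11 | DROP | [-75, 68]
12 | PUSH 30 | [-75, 68, 30]
13 | PUSH -91 | [-75, 68, 30, -91]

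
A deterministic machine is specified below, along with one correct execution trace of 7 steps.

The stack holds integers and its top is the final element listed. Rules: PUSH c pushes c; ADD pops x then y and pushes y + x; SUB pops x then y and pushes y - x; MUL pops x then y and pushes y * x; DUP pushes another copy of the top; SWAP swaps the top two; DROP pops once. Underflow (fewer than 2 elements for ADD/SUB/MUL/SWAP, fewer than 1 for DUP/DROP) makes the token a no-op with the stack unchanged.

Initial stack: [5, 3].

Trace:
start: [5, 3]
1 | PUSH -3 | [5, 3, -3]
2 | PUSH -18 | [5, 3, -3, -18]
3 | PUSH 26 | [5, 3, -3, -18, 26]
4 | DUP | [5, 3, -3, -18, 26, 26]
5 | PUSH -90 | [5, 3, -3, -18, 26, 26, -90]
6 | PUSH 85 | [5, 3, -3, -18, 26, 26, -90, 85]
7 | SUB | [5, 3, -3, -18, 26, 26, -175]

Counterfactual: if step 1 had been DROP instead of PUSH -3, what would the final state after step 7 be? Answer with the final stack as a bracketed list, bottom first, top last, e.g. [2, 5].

(re-executing from step 1 with the substitution; state before step 1: [5, 3])
1 | DROP | [5]
2 | PUSH -18 | [5, -18]
3 | PUSH 26 | [5, -18, 26]
4 | DUP | [5, -18, 26, 26]
5 | PUSH -90 | [5, -18, 26, 26, -90]
6 | PUSH 85 | [5, -18, 26, 26, -90, 85]
7 | SUB | [5, -18, 26, 26, -175]

[5, -18, 26, 26, -175]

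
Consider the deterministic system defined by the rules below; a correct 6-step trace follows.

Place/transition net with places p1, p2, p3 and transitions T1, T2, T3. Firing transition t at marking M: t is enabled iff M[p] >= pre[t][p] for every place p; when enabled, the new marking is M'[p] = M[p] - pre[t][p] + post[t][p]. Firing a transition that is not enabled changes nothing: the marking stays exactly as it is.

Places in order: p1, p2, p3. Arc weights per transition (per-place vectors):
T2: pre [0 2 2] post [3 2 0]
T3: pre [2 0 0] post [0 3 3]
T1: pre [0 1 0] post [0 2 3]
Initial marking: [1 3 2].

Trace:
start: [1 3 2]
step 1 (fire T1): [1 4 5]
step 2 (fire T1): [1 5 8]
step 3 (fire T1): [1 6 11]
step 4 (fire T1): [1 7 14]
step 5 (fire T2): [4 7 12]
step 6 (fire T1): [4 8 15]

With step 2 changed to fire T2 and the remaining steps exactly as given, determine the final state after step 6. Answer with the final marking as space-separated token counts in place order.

(re-executing from step 2 with the substitution; state before step 2: [1 4 5])
step 2 (fire T2): [4 4 3]
step 3 (fire T1): [4 5 6]
step 4 (fire T1): [4 6 9]
step 5 (fire T2): [7 6 7]
step 6 (fire T1): [7 7 10]

7 7 10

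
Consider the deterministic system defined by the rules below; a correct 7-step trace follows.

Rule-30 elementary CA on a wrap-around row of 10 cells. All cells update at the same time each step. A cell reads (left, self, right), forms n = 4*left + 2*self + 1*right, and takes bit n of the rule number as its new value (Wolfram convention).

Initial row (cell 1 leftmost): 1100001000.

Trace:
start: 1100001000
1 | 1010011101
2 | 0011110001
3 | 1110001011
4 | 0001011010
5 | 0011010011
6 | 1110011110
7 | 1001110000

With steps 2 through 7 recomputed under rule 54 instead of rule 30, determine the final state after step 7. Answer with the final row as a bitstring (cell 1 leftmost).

1001110000

(re-executing steps 2..7 under rule 54; state before step 2: 1010011101)
2 | 0111100010
3 | 1000010111
4 | 0100111000
5 | 1111000100
6 | 0000101111
7 | 1001110000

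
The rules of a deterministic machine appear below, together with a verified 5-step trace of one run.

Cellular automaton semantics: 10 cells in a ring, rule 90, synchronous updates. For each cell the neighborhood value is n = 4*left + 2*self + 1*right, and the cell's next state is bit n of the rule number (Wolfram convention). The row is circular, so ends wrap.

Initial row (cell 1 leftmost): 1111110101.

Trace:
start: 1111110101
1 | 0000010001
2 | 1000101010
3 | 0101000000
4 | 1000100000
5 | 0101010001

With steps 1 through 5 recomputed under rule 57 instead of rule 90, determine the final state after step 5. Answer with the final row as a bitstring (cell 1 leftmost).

(re-executing steps 1..5 under rule 57; state before step 1: 1111110101)
1 | 0000001011
2 | 1111100110
3 | 1000010101
4 | 0111001011
5 | 1100100110

1100100110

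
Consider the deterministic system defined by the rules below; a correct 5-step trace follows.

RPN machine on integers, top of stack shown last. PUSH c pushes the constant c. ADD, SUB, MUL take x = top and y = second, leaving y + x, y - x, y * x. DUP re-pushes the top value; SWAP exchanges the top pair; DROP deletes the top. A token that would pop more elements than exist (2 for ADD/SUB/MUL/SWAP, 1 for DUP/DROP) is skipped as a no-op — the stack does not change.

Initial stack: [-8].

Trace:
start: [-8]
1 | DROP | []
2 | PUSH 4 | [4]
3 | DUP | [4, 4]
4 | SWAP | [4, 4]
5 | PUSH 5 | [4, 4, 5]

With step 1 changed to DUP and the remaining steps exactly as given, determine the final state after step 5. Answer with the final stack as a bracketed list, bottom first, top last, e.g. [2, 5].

(re-executing from step 1 with the substitution; state before step 1: [-8])
1 | DUP | [-8, -8]
2 | PUSH 4 | [-8, -8, 4]
3 | DUP | [-8, -8, 4, 4]
4 | SWAP | [-8, -8, 4, 4]
5 | PUSH 5 | [-8, -8, 4, 4, 5]

[-8, -8, 4, 4, 5]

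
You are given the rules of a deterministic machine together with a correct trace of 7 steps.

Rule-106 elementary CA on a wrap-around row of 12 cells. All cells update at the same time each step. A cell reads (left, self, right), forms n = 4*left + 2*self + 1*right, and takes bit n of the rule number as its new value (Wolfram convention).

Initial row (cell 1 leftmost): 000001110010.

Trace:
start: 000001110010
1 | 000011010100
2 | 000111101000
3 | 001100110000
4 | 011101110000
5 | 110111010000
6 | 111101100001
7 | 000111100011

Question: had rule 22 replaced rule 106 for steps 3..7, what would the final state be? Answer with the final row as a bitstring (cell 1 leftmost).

110001000000

(re-executing steps 3..7 under rule 22; state before step 3: 000111101000)
3 | 001000001100
4 | 011100010010
5 | 100010111111
6 | 010110000000
7 | 110001000000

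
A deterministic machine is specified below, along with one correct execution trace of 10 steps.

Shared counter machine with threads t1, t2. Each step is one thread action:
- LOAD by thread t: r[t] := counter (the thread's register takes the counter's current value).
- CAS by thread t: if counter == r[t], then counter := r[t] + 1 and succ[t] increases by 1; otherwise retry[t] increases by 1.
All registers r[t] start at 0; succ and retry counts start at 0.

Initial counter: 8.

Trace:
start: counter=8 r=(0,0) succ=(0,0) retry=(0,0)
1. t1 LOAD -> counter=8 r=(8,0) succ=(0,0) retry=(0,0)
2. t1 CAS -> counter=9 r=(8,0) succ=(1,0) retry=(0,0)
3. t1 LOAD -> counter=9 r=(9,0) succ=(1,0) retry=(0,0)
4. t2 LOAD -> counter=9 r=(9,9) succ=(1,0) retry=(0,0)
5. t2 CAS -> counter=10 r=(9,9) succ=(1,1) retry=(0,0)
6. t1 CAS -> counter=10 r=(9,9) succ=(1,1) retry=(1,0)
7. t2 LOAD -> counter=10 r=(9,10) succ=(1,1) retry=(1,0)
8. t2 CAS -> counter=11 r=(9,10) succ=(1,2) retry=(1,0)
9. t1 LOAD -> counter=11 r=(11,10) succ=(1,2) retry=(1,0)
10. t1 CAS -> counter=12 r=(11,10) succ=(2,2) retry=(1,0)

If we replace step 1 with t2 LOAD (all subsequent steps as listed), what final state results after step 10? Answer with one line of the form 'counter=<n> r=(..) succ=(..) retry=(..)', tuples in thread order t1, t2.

counter=11 r=(10,9) succ=(1,2) retry=(2,0)

(re-executing from step 1 with the substitution; state before step 1: counter=8 r=(0,0) succ=(0,0) retry=(0,0))
1. t2 LOAD -> counter=8 r=(0,8) succ=(0,0) retry=(0,0)
2. t1 CAS -> counter=8 r=(0,8) succ=(0,0) retry=(1,0)
3. t1 LOAD -> counter=8 r=(8,8) succ=(0,0) retry=(1,0)
4. t2 LOAD -> counter=8 r=(8,8) succ=(0,0) retry=(1,0)
5. t2 CAS -> counter=9 r=(8,8) succ=(0,1) retry=(1,0)
6. t1 CAS -> counter=9 r=(8,8) succ=(0,1) retry=(2,0)
7. t2 LOAD -> counter=9 r=(8,9) succ=(0,1) retry=(2,0)
8. t2 CAS -> counter=10 r=(8,9) succ=(0,2) retry=(2,0)
9. t1 LOAD -> counter=10 r=(10,9) succ=(0,2) retry=(2,0)
10. t1 CAS -> counter=11 r=(10,9) succ=(1,2) retry=(2,0)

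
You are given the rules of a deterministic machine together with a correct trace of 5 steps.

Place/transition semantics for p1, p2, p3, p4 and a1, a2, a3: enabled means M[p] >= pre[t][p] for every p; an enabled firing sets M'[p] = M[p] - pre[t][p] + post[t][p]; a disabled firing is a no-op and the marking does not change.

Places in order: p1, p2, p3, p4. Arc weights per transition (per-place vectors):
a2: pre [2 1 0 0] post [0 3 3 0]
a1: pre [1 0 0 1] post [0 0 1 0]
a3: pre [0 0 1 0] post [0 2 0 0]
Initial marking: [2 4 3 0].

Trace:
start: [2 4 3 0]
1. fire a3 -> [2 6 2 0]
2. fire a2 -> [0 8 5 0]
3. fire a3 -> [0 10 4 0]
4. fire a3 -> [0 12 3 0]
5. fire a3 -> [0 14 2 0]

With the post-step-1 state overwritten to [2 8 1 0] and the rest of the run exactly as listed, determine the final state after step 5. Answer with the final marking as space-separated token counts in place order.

state after step 1 := [2 8 1 0]
2. fire a2 -> [0 10 4 0]
3. fire a3 -> [0 12 3 0]
4. fire a3 -> [0 14 2 0]
5. fire a3 -> [0 16 1 0]

0 16 1 0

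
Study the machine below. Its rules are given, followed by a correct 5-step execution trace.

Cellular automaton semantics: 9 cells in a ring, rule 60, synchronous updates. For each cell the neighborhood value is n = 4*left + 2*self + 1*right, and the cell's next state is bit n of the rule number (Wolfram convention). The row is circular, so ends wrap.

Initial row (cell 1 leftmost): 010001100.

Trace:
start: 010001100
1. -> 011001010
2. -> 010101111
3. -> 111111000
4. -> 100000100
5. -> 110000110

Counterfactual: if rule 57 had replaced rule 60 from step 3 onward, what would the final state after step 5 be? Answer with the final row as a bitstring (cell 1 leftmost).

001101101

(re-executing steps 3..5 under rule 57; state before step 3: 010101111)
3. -> 101011000
4. -> 010110110
5. -> 001101101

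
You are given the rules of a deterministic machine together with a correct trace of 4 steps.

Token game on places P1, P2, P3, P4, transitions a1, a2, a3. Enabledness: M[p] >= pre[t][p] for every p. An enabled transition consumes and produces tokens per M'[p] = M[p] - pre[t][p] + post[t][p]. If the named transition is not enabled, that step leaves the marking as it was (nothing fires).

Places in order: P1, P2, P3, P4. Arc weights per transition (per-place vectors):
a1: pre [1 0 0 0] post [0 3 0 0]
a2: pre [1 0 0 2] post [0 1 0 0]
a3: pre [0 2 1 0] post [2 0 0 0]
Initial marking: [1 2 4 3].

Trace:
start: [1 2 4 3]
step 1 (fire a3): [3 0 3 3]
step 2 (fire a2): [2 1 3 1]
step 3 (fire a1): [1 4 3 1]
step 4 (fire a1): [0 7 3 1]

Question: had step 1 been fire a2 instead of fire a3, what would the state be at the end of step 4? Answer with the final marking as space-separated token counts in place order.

(re-executing from step 1 with the substitution; state before step 1: [1 2 4 3])
step 1 (fire a2): [0 3 4 1]
step 2 (fire a2): [0 3 4 1]
step 3 (fire a1): [0 3 4 1]
step 4 (fire a1): [0 3 4 1]

0 3 4 1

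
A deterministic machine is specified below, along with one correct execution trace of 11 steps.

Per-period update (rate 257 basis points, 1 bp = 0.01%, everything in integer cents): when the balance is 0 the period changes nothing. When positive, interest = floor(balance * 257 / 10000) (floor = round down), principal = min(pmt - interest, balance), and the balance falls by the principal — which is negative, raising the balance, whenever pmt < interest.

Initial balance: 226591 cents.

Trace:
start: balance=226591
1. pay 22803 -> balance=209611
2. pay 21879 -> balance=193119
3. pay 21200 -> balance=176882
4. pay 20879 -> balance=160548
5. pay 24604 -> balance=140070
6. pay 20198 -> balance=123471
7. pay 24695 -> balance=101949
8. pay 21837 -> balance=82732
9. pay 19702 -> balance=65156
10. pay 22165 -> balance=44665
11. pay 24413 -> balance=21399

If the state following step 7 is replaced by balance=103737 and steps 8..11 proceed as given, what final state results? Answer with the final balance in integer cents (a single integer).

23378

state after step 7 := balance=103737
8. pay 21837 -> balance=84566
9. pay 19702 -> balance=67037
10. pay 22165 -> balance=46594
11. pay 24413 -> balance=23378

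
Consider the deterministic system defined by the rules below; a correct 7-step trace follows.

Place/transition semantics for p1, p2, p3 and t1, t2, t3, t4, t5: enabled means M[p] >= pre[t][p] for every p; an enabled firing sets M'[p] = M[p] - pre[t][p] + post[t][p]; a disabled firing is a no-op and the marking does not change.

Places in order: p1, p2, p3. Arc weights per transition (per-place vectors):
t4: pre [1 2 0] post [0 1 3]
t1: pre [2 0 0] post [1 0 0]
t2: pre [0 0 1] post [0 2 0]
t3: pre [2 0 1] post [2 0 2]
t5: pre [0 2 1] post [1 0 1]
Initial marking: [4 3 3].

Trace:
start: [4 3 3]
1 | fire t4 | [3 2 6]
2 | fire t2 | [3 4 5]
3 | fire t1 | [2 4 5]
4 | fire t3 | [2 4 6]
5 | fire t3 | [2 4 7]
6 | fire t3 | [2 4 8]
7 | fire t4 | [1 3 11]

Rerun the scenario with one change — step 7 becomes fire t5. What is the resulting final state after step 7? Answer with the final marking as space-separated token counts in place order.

3 2 8

(re-executing from step 7 with the substitution; state before step 7: [2 4 8])
7 | fire t5 | [3 2 8]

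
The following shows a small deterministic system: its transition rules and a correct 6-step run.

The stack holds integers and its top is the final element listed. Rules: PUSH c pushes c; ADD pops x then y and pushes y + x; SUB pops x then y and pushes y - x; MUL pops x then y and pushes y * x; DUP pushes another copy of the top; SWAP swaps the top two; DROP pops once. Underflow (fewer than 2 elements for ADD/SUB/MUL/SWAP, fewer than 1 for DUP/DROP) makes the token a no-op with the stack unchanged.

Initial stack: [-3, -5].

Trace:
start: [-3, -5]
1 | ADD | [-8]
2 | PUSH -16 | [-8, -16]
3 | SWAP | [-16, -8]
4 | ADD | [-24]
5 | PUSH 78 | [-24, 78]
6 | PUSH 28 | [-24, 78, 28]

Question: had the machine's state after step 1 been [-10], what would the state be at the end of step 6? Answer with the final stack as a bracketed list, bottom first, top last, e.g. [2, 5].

[-26, 78, 28]

state after step 1 := [-10]
2 | PUSH -16 | [-10, -16]
3 | SWAP | [-16, -10]
4 | ADD | [-26]
5 | PUSH 78 | [-26, 78]
6 | PUSH 28 | [-26, 78, 28]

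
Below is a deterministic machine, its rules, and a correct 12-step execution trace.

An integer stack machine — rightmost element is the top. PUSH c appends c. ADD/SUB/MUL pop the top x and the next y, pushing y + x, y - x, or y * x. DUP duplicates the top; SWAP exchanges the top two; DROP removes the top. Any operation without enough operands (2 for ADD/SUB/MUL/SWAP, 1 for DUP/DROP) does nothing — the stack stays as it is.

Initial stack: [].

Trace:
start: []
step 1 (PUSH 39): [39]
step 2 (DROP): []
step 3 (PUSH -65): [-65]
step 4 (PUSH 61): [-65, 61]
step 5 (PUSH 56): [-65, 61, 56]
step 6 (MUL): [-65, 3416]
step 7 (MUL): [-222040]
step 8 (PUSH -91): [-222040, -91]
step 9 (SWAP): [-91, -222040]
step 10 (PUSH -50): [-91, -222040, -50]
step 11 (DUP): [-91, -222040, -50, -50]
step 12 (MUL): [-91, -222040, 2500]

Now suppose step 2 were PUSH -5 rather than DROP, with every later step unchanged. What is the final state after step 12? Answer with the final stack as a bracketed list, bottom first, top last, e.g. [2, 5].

[39, -5, -91, -222040, 2500]

(re-executing from step 2 with the substitution; state before step 2: [39])
step 2 (PUSH -5): [39, -5]
step 3 (PUSH -65): [39, -5, -65]
step 4 (PUSH 61): [39, -5, -65, 61]
step 5 (PUSH 56): [39, -5, -65, 61, 56]
step 6 (MUL): [39, -5, -65, 3416]
step 7 (MUL): [39, -5, -222040]
step 8 (PUSH -91): [39, -5, -222040, -91]
step 9 (SWAP): [39, -5, -91, -222040]
step 10 (PUSH -50): [39, -5, -91, -222040, -50]
step 11 (DUP): [39, -5, -91, -222040, -50, -50]
step 12 (MUL): [39, -5, -91, -222040, 2500]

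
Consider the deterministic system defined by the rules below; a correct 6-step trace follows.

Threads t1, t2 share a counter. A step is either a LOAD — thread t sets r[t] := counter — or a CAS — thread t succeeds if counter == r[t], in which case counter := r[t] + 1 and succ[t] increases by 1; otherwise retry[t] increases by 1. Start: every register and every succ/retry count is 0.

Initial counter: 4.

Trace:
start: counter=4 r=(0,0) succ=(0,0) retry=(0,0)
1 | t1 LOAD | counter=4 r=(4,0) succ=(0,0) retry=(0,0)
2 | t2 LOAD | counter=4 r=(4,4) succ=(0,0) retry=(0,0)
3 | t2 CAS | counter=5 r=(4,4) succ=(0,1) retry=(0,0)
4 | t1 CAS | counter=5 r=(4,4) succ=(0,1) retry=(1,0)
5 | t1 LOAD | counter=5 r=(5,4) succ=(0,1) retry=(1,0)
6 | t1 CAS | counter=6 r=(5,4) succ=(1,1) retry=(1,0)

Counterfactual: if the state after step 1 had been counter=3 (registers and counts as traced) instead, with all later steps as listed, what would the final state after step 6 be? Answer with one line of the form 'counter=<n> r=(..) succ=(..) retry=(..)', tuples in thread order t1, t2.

state after step 1 := counter=3 r=(4,0) succ=(0,0) retry=(0,0)
2 | t2 LOAD | counter=3 r=(4,3) succ=(0,0) retry=(0,0)
3 | t2 CAS | counter=4 r=(4,3) succ=(0,1) retry=(0,0)
4 | t1 CAS | counter=5 r=(4,3) succ=(1,1) retry=(0,0)
5 | t1 LOAD | counter=5 r=(5,3) succ=(1,1) retry=(0,0)
6 | t1 CAS | counter=6 r=(5,3) succ=(2,1) retry=(0,0)

counter=6 r=(5,3) succ=(2,1) retry=(0,0)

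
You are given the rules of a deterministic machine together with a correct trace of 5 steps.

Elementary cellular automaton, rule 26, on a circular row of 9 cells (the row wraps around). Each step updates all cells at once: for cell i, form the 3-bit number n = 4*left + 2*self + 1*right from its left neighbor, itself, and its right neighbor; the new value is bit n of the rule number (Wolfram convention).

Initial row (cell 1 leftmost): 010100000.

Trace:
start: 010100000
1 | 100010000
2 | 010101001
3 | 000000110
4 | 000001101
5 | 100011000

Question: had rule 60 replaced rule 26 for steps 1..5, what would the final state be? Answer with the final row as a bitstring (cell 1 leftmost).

011111111

(re-executing steps 1..5 under rule 60; state before step 1: 010100000)
1 | 011110000
2 | 010001000
3 | 011001100
4 | 010101010
5 | 011111111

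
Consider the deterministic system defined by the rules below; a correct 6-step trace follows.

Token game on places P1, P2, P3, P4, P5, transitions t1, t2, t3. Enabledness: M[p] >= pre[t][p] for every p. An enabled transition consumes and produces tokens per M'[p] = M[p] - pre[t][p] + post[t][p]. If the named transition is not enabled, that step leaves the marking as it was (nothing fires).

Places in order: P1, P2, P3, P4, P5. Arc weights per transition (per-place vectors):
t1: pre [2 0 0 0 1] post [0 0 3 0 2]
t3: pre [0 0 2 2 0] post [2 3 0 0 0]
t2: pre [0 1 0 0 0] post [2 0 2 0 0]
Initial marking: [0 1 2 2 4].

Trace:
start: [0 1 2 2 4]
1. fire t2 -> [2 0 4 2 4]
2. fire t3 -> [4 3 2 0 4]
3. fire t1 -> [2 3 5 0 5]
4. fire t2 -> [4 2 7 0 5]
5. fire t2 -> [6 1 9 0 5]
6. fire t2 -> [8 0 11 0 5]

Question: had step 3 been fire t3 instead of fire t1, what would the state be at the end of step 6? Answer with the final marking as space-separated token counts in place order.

10 0 8 0 4

(re-executing from step 3 with the substitution; state before step 3: [4 3 2 0 4])
3. fire t3 -> [4 3 2 0 4]
4. fire t2 -> [6 2 4 0 4]
5. fire t2 -> [8 1 6 0 4]
6. fire t2 -> [10 0 8 0 4]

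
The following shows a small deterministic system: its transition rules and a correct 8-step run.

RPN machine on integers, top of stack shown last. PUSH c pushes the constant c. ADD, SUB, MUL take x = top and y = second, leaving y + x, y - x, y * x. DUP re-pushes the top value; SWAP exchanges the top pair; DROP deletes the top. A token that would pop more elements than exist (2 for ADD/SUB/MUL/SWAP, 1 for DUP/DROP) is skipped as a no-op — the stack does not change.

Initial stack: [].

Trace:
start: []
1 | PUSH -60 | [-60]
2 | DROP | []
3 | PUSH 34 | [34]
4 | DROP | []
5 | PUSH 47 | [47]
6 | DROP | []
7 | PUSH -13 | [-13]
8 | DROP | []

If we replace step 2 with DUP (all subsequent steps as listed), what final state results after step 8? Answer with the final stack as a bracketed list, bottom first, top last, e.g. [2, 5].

(re-executing from step 2 with the substitution; state before step 2: [-60])
2 | DUP | [-60, -60]
3 | PUSH 34 | [-60, -60, 34]
4 | DROP | [-60, -60]
5 | PUSH 47 | [-60, -60, 47]
6 | DROP | [-60, -60]
7 | PUSH -13 | [-60, -60, -13]
8 | DROP | [-60, -60]

[-60, -60]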